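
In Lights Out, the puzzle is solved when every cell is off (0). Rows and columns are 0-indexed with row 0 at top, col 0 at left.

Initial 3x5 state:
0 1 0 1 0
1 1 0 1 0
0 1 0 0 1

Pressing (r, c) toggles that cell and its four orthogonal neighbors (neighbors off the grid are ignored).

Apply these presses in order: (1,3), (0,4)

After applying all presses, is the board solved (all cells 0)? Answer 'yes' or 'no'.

After press 1 at (1,3):
0 1 0 0 0
1 1 1 0 1
0 1 0 1 1

After press 2 at (0,4):
0 1 0 1 1
1 1 1 0 0
0 1 0 1 1

Lights still on: 9

Answer: no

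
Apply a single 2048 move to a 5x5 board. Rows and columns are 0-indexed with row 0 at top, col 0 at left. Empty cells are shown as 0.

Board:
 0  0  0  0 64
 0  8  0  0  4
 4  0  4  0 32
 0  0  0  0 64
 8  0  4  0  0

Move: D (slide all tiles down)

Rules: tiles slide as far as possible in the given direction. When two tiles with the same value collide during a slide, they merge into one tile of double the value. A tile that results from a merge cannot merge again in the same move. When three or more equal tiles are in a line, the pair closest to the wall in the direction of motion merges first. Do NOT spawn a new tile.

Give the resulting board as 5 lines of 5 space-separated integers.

Answer:  0  0  0  0  0
 0  0  0  0 64
 0  0  0  0  4
 4  0  0  0 32
 8  8  8  0 64

Derivation:
Slide down:
col 0: [0, 0, 4, 0, 8] -> [0, 0, 0, 4, 8]
col 1: [0, 8, 0, 0, 0] -> [0, 0, 0, 0, 8]
col 2: [0, 0, 4, 0, 4] -> [0, 0, 0, 0, 8]
col 3: [0, 0, 0, 0, 0] -> [0, 0, 0, 0, 0]
col 4: [64, 4, 32, 64, 0] -> [0, 64, 4, 32, 64]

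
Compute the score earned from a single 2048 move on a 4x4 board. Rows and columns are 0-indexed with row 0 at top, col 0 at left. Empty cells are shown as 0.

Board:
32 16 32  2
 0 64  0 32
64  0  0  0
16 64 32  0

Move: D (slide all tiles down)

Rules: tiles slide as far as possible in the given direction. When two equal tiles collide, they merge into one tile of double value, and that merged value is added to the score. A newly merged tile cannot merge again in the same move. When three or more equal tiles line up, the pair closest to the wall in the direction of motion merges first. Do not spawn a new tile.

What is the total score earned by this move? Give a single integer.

Answer: 192

Derivation:
Slide down:
col 0: [32, 0, 64, 16] -> [0, 32, 64, 16]  score +0 (running 0)
col 1: [16, 64, 0, 64] -> [0, 0, 16, 128]  score +128 (running 128)
col 2: [32, 0, 0, 32] -> [0, 0, 0, 64]  score +64 (running 192)
col 3: [2, 32, 0, 0] -> [0, 0, 2, 32]  score +0 (running 192)
Board after move:
  0   0   0   0
 32   0   0   0
 64  16   0   2
 16 128  64  32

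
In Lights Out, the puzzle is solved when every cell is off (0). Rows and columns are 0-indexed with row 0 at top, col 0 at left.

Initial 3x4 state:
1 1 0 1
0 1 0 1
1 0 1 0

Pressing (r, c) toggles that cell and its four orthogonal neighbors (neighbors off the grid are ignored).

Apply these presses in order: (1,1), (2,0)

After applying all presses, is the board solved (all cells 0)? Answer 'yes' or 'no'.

Answer: no

Derivation:
After press 1 at (1,1):
1 0 0 1
1 0 1 1
1 1 1 0

After press 2 at (2,0):
1 0 0 1
0 0 1 1
0 0 1 0

Lights still on: 5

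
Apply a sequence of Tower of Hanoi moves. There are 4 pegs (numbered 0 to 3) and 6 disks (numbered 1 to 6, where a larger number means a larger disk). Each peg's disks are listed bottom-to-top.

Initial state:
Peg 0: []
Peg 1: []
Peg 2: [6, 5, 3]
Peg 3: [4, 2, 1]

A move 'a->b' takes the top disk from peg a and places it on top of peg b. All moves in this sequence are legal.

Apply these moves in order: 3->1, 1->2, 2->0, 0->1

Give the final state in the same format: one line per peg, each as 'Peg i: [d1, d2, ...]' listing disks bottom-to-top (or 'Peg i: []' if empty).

Answer: Peg 0: []
Peg 1: [1]
Peg 2: [6, 5, 3]
Peg 3: [4, 2]

Derivation:
After move 1 (3->1):
Peg 0: []
Peg 1: [1]
Peg 2: [6, 5, 3]
Peg 3: [4, 2]

After move 2 (1->2):
Peg 0: []
Peg 1: []
Peg 2: [6, 5, 3, 1]
Peg 3: [4, 2]

After move 3 (2->0):
Peg 0: [1]
Peg 1: []
Peg 2: [6, 5, 3]
Peg 3: [4, 2]

After move 4 (0->1):
Peg 0: []
Peg 1: [1]
Peg 2: [6, 5, 3]
Peg 3: [4, 2]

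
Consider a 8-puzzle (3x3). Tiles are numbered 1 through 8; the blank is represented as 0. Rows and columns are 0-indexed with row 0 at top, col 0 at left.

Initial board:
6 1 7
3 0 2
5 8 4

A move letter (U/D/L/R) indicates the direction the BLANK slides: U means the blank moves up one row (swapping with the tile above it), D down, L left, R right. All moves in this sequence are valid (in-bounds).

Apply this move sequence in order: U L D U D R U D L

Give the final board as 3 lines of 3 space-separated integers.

After move 1 (U):
6 0 7
3 1 2
5 8 4

After move 2 (L):
0 6 7
3 1 2
5 8 4

After move 3 (D):
3 6 7
0 1 2
5 8 4

After move 4 (U):
0 6 7
3 1 2
5 8 4

After move 5 (D):
3 6 7
0 1 2
5 8 4

After move 6 (R):
3 6 7
1 0 2
5 8 4

After move 7 (U):
3 0 7
1 6 2
5 8 4

After move 8 (D):
3 6 7
1 0 2
5 8 4

After move 9 (L):
3 6 7
0 1 2
5 8 4

Answer: 3 6 7
0 1 2
5 8 4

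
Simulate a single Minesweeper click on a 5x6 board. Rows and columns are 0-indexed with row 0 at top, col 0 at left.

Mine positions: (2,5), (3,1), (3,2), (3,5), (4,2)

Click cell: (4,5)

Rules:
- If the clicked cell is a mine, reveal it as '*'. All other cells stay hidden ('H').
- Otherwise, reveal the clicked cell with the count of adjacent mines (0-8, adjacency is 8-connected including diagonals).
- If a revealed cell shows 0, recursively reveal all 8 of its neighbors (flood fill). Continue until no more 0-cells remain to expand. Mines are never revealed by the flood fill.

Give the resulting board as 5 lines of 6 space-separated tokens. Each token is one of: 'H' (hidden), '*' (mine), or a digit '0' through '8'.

H H H H H H
H H H H H H
H H H H H H
H H H H H H
H H H H H 1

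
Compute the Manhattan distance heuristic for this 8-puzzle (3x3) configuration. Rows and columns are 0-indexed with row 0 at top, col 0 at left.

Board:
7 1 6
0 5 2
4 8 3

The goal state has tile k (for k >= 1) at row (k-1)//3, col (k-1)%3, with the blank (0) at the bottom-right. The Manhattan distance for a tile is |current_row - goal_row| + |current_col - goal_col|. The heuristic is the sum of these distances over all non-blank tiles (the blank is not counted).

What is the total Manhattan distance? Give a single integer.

Answer: 9

Derivation:
Tile 7: (0,0)->(2,0) = 2
Tile 1: (0,1)->(0,0) = 1
Tile 6: (0,2)->(1,2) = 1
Tile 5: (1,1)->(1,1) = 0
Tile 2: (1,2)->(0,1) = 2
Tile 4: (2,0)->(1,0) = 1
Tile 8: (2,1)->(2,1) = 0
Tile 3: (2,2)->(0,2) = 2
Sum: 2 + 1 + 1 + 0 + 2 + 1 + 0 + 2 = 9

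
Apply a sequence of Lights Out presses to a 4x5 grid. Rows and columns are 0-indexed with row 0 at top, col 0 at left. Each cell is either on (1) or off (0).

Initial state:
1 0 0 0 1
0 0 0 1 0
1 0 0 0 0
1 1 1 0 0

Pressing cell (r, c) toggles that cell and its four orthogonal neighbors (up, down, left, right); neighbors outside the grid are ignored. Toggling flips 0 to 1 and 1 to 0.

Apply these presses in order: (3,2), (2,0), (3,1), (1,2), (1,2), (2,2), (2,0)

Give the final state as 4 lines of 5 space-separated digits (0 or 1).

Answer: 1 0 0 0 1
0 0 1 1 0
1 0 0 1 0
0 1 0 1 0

Derivation:
After press 1 at (3,2):
1 0 0 0 1
0 0 0 1 0
1 0 1 0 0
1 0 0 1 0

After press 2 at (2,0):
1 0 0 0 1
1 0 0 1 0
0 1 1 0 0
0 0 0 1 0

After press 3 at (3,1):
1 0 0 0 1
1 0 0 1 0
0 0 1 0 0
1 1 1 1 0

After press 4 at (1,2):
1 0 1 0 1
1 1 1 0 0
0 0 0 0 0
1 1 1 1 0

After press 5 at (1,2):
1 0 0 0 1
1 0 0 1 0
0 0 1 0 0
1 1 1 1 0

After press 6 at (2,2):
1 0 0 0 1
1 0 1 1 0
0 1 0 1 0
1 1 0 1 0

After press 7 at (2,0):
1 0 0 0 1
0 0 1 1 0
1 0 0 1 0
0 1 0 1 0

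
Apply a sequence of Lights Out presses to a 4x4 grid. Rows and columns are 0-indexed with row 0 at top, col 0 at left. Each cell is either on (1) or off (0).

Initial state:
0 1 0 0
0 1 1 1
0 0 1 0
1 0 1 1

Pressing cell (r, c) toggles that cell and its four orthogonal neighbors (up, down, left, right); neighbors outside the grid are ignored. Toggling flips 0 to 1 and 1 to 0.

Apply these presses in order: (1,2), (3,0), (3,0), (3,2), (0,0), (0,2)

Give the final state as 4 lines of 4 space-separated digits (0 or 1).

After press 1 at (1,2):
0 1 1 0
0 0 0 0
0 0 0 0
1 0 1 1

After press 2 at (3,0):
0 1 1 0
0 0 0 0
1 0 0 0
0 1 1 1

After press 3 at (3,0):
0 1 1 0
0 0 0 0
0 0 0 0
1 0 1 1

After press 4 at (3,2):
0 1 1 0
0 0 0 0
0 0 1 0
1 1 0 0

After press 5 at (0,0):
1 0 1 0
1 0 0 0
0 0 1 0
1 1 0 0

After press 6 at (0,2):
1 1 0 1
1 0 1 0
0 0 1 0
1 1 0 0

Answer: 1 1 0 1
1 0 1 0
0 0 1 0
1 1 0 0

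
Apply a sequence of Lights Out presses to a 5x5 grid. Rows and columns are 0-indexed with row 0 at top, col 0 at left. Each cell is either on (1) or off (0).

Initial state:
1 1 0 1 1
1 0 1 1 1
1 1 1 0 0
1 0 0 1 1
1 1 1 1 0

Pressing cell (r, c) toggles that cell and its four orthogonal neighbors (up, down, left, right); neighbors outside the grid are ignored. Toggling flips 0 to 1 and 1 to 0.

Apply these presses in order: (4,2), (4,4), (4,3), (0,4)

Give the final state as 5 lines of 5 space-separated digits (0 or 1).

After press 1 at (4,2):
1 1 0 1 1
1 0 1 1 1
1 1 1 0 0
1 0 1 1 1
1 0 0 0 0

After press 2 at (4,4):
1 1 0 1 1
1 0 1 1 1
1 1 1 0 0
1 0 1 1 0
1 0 0 1 1

After press 3 at (4,3):
1 1 0 1 1
1 0 1 1 1
1 1 1 0 0
1 0 1 0 0
1 0 1 0 0

After press 4 at (0,4):
1 1 0 0 0
1 0 1 1 0
1 1 1 0 0
1 0 1 0 0
1 0 1 0 0

Answer: 1 1 0 0 0
1 0 1 1 0
1 1 1 0 0
1 0 1 0 0
1 0 1 0 0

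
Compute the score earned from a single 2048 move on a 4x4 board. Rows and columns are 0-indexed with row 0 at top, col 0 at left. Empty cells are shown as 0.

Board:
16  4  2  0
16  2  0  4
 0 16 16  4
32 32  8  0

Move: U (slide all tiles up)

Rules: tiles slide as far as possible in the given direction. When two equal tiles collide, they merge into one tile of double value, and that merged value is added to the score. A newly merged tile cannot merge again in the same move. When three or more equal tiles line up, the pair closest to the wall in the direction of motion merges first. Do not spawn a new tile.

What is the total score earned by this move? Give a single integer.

Answer: 40

Derivation:
Slide up:
col 0: [16, 16, 0, 32] -> [32, 32, 0, 0]  score +32 (running 32)
col 1: [4, 2, 16, 32] -> [4, 2, 16, 32]  score +0 (running 32)
col 2: [2, 0, 16, 8] -> [2, 16, 8, 0]  score +0 (running 32)
col 3: [0, 4, 4, 0] -> [8, 0, 0, 0]  score +8 (running 40)
Board after move:
32  4  2  8
32  2 16  0
 0 16  8  0
 0 32  0  0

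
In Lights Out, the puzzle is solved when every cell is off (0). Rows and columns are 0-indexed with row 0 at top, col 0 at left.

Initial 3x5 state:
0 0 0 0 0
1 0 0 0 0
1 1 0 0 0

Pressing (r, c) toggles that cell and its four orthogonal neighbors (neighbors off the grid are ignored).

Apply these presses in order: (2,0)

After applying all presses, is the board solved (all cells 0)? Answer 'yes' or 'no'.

Answer: yes

Derivation:
After press 1 at (2,0):
0 0 0 0 0
0 0 0 0 0
0 0 0 0 0

Lights still on: 0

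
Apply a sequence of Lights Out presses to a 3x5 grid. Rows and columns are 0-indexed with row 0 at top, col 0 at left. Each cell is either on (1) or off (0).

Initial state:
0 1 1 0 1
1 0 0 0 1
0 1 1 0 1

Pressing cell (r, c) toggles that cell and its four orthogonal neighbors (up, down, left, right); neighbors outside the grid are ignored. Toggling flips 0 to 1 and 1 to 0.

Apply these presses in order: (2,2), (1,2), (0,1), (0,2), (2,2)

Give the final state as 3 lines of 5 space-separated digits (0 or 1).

After press 1 at (2,2):
0 1 1 0 1
1 0 1 0 1
0 0 0 1 1

After press 2 at (1,2):
0 1 0 0 1
1 1 0 1 1
0 0 1 1 1

After press 3 at (0,1):
1 0 1 0 1
1 0 0 1 1
0 0 1 1 1

After press 4 at (0,2):
1 1 0 1 1
1 0 1 1 1
0 0 1 1 1

After press 5 at (2,2):
1 1 0 1 1
1 0 0 1 1
0 1 0 0 1

Answer: 1 1 0 1 1
1 0 0 1 1
0 1 0 0 1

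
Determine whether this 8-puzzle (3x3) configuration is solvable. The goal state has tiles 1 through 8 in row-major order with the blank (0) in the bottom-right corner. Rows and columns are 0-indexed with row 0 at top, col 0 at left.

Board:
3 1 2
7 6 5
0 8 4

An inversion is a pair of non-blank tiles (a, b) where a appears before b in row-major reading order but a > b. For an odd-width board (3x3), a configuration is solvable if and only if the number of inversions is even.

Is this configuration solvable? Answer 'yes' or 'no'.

Answer: no

Derivation:
Inversions (pairs i<j in row-major order where tile[i] > tile[j] > 0): 9
9 is odd, so the puzzle is not solvable.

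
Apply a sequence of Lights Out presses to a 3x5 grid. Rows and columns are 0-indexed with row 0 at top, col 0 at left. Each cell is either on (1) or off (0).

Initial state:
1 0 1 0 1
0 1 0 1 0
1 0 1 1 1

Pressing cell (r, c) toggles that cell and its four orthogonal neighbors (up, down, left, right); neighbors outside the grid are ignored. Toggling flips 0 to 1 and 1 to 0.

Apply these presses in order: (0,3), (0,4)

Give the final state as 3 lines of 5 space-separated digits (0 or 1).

After press 1 at (0,3):
1 0 0 1 0
0 1 0 0 0
1 0 1 1 1

After press 2 at (0,4):
1 0 0 0 1
0 1 0 0 1
1 0 1 1 1

Answer: 1 0 0 0 1
0 1 0 0 1
1 0 1 1 1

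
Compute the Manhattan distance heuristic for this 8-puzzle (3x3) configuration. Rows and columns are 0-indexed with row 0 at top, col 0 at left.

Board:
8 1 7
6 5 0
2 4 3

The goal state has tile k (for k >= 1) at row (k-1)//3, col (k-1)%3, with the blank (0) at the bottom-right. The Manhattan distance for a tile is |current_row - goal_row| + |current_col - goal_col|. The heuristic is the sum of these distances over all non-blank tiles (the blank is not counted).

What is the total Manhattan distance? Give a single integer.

Tile 8: at (0,0), goal (2,1), distance |0-2|+|0-1| = 3
Tile 1: at (0,1), goal (0,0), distance |0-0|+|1-0| = 1
Tile 7: at (0,2), goal (2,0), distance |0-2|+|2-0| = 4
Tile 6: at (1,0), goal (1,2), distance |1-1|+|0-2| = 2
Tile 5: at (1,1), goal (1,1), distance |1-1|+|1-1| = 0
Tile 2: at (2,0), goal (0,1), distance |2-0|+|0-1| = 3
Tile 4: at (2,1), goal (1,0), distance |2-1|+|1-0| = 2
Tile 3: at (2,2), goal (0,2), distance |2-0|+|2-2| = 2
Sum: 3 + 1 + 4 + 2 + 0 + 3 + 2 + 2 = 17

Answer: 17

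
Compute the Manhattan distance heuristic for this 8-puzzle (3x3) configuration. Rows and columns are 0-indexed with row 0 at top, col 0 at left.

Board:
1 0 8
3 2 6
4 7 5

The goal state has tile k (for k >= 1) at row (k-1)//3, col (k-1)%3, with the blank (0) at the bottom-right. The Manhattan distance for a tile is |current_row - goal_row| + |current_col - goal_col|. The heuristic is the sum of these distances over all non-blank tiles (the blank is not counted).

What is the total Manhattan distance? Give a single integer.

Tile 1: at (0,0), goal (0,0), distance |0-0|+|0-0| = 0
Tile 8: at (0,2), goal (2,1), distance |0-2|+|2-1| = 3
Tile 3: at (1,0), goal (0,2), distance |1-0|+|0-2| = 3
Tile 2: at (1,1), goal (0,1), distance |1-0|+|1-1| = 1
Tile 6: at (1,2), goal (1,2), distance |1-1|+|2-2| = 0
Tile 4: at (2,0), goal (1,0), distance |2-1|+|0-0| = 1
Tile 7: at (2,1), goal (2,0), distance |2-2|+|1-0| = 1
Tile 5: at (2,2), goal (1,1), distance |2-1|+|2-1| = 2
Sum: 0 + 3 + 3 + 1 + 0 + 1 + 1 + 2 = 11

Answer: 11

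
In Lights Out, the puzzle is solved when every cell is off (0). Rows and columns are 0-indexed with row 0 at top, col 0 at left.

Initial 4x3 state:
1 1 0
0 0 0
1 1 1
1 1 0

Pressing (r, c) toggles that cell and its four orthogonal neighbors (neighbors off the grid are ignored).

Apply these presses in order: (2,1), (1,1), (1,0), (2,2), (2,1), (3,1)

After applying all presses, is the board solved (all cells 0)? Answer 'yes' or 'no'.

Answer: yes

Derivation:
After press 1 at (2,1):
1 1 0
0 1 0
0 0 0
1 0 0

After press 2 at (1,1):
1 0 0
1 0 1
0 1 0
1 0 0

After press 3 at (1,0):
0 0 0
0 1 1
1 1 0
1 0 0

After press 4 at (2,2):
0 0 0
0 1 0
1 0 1
1 0 1

After press 5 at (2,1):
0 0 0
0 0 0
0 1 0
1 1 1

After press 6 at (3,1):
0 0 0
0 0 0
0 0 0
0 0 0

Lights still on: 0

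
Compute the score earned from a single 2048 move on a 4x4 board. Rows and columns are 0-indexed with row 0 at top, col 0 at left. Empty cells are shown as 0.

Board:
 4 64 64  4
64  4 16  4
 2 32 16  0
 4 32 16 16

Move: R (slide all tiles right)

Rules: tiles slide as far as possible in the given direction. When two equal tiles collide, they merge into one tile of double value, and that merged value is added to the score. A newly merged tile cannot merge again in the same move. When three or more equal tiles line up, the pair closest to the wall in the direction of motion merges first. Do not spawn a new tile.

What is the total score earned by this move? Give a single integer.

Slide right:
row 0: [4, 64, 64, 4] -> [0, 4, 128, 4]  score +128 (running 128)
row 1: [64, 4, 16, 4] -> [64, 4, 16, 4]  score +0 (running 128)
row 2: [2, 32, 16, 0] -> [0, 2, 32, 16]  score +0 (running 128)
row 3: [4, 32, 16, 16] -> [0, 4, 32, 32]  score +32 (running 160)
Board after move:
  0   4 128   4
 64   4  16   4
  0   2  32  16
  0   4  32  32

Answer: 160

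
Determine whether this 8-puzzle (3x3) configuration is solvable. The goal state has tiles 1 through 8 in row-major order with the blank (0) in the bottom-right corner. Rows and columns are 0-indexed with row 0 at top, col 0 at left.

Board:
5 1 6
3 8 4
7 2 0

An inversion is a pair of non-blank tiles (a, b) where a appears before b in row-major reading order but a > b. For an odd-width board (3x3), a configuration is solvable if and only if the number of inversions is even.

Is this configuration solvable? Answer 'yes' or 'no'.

Inversions (pairs i<j in row-major order where tile[i] > tile[j] > 0): 13
13 is odd, so the puzzle is not solvable.

Answer: no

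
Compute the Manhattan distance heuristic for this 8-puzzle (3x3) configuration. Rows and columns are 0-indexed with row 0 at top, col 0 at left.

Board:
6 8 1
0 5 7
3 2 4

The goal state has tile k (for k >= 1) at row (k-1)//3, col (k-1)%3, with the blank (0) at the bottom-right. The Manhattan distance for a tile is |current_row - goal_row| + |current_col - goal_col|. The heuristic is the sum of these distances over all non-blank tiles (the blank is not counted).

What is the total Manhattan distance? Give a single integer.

Answer: 19

Derivation:
Tile 6: (0,0)->(1,2) = 3
Tile 8: (0,1)->(2,1) = 2
Tile 1: (0,2)->(0,0) = 2
Tile 5: (1,1)->(1,1) = 0
Tile 7: (1,2)->(2,0) = 3
Tile 3: (2,0)->(0,2) = 4
Tile 2: (2,1)->(0,1) = 2
Tile 4: (2,2)->(1,0) = 3
Sum: 3 + 2 + 2 + 0 + 3 + 4 + 2 + 3 = 19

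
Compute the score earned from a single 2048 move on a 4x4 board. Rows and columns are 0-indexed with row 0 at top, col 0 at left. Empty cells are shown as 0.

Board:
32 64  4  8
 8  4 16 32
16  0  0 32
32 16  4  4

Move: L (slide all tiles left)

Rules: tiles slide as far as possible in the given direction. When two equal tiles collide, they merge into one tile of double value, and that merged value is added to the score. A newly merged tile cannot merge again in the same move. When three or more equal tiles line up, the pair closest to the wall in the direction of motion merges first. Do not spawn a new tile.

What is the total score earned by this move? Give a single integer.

Answer: 8

Derivation:
Slide left:
row 0: [32, 64, 4, 8] -> [32, 64, 4, 8]  score +0 (running 0)
row 1: [8, 4, 16, 32] -> [8, 4, 16, 32]  score +0 (running 0)
row 2: [16, 0, 0, 32] -> [16, 32, 0, 0]  score +0 (running 0)
row 3: [32, 16, 4, 4] -> [32, 16, 8, 0]  score +8 (running 8)
Board after move:
32 64  4  8
 8  4 16 32
16 32  0  0
32 16  8  0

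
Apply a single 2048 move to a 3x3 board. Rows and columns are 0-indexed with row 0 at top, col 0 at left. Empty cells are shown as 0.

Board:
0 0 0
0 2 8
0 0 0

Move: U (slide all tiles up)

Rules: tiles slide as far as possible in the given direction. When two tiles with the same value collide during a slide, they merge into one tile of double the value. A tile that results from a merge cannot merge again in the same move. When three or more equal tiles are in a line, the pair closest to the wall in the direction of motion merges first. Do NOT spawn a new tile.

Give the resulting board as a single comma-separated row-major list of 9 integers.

Slide up:
col 0: [0, 0, 0] -> [0, 0, 0]
col 1: [0, 2, 0] -> [2, 0, 0]
col 2: [0, 8, 0] -> [8, 0, 0]

Answer: 0, 2, 8, 0, 0, 0, 0, 0, 0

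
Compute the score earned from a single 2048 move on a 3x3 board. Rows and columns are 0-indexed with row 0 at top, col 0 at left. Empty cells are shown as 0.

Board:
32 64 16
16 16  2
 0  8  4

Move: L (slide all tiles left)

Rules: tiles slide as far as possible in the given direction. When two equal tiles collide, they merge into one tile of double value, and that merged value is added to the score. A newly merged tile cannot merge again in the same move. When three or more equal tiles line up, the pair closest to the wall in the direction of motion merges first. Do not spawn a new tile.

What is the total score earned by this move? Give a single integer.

Slide left:
row 0: [32, 64, 16] -> [32, 64, 16]  score +0 (running 0)
row 1: [16, 16, 2] -> [32, 2, 0]  score +32 (running 32)
row 2: [0, 8, 4] -> [8, 4, 0]  score +0 (running 32)
Board after move:
32 64 16
32  2  0
 8  4  0

Answer: 32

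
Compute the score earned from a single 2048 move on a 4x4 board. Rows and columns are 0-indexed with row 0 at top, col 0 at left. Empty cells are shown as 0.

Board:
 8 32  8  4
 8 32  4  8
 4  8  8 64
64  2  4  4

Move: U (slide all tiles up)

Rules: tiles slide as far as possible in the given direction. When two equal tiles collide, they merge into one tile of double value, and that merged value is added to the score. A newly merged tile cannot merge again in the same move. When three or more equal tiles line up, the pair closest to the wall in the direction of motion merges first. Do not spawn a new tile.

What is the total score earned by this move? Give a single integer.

Slide up:
col 0: [8, 8, 4, 64] -> [16, 4, 64, 0]  score +16 (running 16)
col 1: [32, 32, 8, 2] -> [64, 8, 2, 0]  score +64 (running 80)
col 2: [8, 4, 8, 4] -> [8, 4, 8, 4]  score +0 (running 80)
col 3: [4, 8, 64, 4] -> [4, 8, 64, 4]  score +0 (running 80)
Board after move:
16 64  8  4
 4  8  4  8
64  2  8 64
 0  0  4  4

Answer: 80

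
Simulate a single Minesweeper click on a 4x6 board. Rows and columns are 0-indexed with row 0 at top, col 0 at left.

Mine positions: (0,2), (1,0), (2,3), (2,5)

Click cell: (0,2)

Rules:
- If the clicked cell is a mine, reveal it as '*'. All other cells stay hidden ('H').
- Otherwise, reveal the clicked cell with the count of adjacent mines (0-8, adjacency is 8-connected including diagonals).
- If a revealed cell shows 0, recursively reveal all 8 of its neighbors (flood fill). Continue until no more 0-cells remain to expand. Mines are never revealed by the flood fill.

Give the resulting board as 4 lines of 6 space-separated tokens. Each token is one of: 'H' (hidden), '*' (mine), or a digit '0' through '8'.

H H * H H H
H H H H H H
H H H H H H
H H H H H H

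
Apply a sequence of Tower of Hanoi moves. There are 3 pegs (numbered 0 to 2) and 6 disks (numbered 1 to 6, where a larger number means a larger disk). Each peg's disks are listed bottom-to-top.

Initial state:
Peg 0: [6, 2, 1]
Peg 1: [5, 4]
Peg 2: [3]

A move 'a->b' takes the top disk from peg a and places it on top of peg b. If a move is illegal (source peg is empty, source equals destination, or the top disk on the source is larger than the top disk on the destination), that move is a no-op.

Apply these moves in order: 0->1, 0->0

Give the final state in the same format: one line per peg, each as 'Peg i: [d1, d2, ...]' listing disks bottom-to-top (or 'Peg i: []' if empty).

After move 1 (0->1):
Peg 0: [6, 2]
Peg 1: [5, 4, 1]
Peg 2: [3]

After move 2 (0->0):
Peg 0: [6, 2]
Peg 1: [5, 4, 1]
Peg 2: [3]

Answer: Peg 0: [6, 2]
Peg 1: [5, 4, 1]
Peg 2: [3]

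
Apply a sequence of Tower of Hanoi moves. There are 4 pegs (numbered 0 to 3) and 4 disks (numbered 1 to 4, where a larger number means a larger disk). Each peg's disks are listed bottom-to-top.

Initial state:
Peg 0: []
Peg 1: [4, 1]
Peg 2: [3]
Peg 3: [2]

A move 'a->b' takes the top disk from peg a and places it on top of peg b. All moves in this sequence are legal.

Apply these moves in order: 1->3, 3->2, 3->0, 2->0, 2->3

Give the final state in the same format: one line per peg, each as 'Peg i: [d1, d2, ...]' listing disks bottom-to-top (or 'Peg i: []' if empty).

Answer: Peg 0: [2, 1]
Peg 1: [4]
Peg 2: []
Peg 3: [3]

Derivation:
After move 1 (1->3):
Peg 0: []
Peg 1: [4]
Peg 2: [3]
Peg 3: [2, 1]

After move 2 (3->2):
Peg 0: []
Peg 1: [4]
Peg 2: [3, 1]
Peg 3: [2]

After move 3 (3->0):
Peg 0: [2]
Peg 1: [4]
Peg 2: [3, 1]
Peg 3: []

After move 4 (2->0):
Peg 0: [2, 1]
Peg 1: [4]
Peg 2: [3]
Peg 3: []

After move 5 (2->3):
Peg 0: [2, 1]
Peg 1: [4]
Peg 2: []
Peg 3: [3]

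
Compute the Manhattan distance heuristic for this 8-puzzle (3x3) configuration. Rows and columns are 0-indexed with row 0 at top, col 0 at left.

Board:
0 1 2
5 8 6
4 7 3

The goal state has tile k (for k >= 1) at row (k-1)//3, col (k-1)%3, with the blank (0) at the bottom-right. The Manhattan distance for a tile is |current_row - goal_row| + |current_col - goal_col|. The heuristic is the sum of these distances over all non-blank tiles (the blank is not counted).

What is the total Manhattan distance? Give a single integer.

Tile 1: at (0,1), goal (0,0), distance |0-0|+|1-0| = 1
Tile 2: at (0,2), goal (0,1), distance |0-0|+|2-1| = 1
Tile 5: at (1,0), goal (1,1), distance |1-1|+|0-1| = 1
Tile 8: at (1,1), goal (2,1), distance |1-2|+|1-1| = 1
Tile 6: at (1,2), goal (1,2), distance |1-1|+|2-2| = 0
Tile 4: at (2,0), goal (1,0), distance |2-1|+|0-0| = 1
Tile 7: at (2,1), goal (2,0), distance |2-2|+|1-0| = 1
Tile 3: at (2,2), goal (0,2), distance |2-0|+|2-2| = 2
Sum: 1 + 1 + 1 + 1 + 0 + 1 + 1 + 2 = 8

Answer: 8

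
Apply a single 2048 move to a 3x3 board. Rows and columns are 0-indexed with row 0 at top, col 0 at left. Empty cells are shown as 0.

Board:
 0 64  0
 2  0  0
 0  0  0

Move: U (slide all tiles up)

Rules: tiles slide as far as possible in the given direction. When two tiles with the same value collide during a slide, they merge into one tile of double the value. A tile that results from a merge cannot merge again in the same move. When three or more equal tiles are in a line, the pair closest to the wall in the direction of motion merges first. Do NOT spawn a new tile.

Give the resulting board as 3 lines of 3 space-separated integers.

Answer:  2 64  0
 0  0  0
 0  0  0

Derivation:
Slide up:
col 0: [0, 2, 0] -> [2, 0, 0]
col 1: [64, 0, 0] -> [64, 0, 0]
col 2: [0, 0, 0] -> [0, 0, 0]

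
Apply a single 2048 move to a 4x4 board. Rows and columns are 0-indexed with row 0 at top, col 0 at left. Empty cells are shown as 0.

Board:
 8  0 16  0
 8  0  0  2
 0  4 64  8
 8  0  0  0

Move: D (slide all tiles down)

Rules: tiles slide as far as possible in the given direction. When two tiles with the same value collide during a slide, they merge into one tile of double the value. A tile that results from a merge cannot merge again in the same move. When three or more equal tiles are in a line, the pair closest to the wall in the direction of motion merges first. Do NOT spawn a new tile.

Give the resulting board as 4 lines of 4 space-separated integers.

Slide down:
col 0: [8, 8, 0, 8] -> [0, 0, 8, 16]
col 1: [0, 0, 4, 0] -> [0, 0, 0, 4]
col 2: [16, 0, 64, 0] -> [0, 0, 16, 64]
col 3: [0, 2, 8, 0] -> [0, 0, 2, 8]

Answer:  0  0  0  0
 0  0  0  0
 8  0 16  2
16  4 64  8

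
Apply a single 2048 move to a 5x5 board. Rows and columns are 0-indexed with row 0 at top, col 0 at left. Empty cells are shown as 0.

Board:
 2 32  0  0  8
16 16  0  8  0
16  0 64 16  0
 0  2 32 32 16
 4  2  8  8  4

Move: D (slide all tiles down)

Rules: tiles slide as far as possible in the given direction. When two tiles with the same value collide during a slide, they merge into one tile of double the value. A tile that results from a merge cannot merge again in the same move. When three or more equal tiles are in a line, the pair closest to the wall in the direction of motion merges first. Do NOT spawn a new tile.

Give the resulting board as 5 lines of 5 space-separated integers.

Answer:  0  0  0  0  0
 0  0  0  8  0
 2 32 64 16  8
32 16 32 32 16
 4  4  8  8  4

Derivation:
Slide down:
col 0: [2, 16, 16, 0, 4] -> [0, 0, 2, 32, 4]
col 1: [32, 16, 0, 2, 2] -> [0, 0, 32, 16, 4]
col 2: [0, 0, 64, 32, 8] -> [0, 0, 64, 32, 8]
col 3: [0, 8, 16, 32, 8] -> [0, 8, 16, 32, 8]
col 4: [8, 0, 0, 16, 4] -> [0, 0, 8, 16, 4]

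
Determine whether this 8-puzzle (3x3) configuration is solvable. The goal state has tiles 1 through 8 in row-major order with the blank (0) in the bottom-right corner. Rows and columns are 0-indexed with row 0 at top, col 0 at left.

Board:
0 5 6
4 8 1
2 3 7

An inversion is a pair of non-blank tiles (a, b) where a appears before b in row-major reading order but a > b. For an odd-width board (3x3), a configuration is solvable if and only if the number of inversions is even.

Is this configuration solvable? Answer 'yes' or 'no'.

Inversions (pairs i<j in row-major order where tile[i] > tile[j] > 0): 15
15 is odd, so the puzzle is not solvable.

Answer: no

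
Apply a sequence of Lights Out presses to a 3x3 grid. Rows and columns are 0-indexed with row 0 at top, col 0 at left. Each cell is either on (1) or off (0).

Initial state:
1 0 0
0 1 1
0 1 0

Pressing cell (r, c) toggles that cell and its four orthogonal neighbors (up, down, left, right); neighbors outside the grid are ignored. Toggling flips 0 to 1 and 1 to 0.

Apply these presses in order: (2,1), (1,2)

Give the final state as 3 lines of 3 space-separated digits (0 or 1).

After press 1 at (2,1):
1 0 0
0 0 1
1 0 1

After press 2 at (1,2):
1 0 1
0 1 0
1 0 0

Answer: 1 0 1
0 1 0
1 0 0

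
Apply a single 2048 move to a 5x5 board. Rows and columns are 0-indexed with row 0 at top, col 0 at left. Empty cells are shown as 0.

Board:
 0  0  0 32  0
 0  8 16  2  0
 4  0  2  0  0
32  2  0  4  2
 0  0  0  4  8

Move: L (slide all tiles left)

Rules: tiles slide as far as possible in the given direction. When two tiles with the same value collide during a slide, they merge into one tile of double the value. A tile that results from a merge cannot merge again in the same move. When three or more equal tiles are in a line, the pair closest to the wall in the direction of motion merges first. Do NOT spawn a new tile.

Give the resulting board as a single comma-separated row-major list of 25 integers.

Slide left:
row 0: [0, 0, 0, 32, 0] -> [32, 0, 0, 0, 0]
row 1: [0, 8, 16, 2, 0] -> [8, 16, 2, 0, 0]
row 2: [4, 0, 2, 0, 0] -> [4, 2, 0, 0, 0]
row 3: [32, 2, 0, 4, 2] -> [32, 2, 4, 2, 0]
row 4: [0, 0, 0, 4, 8] -> [4, 8, 0, 0, 0]

Answer: 32, 0, 0, 0, 0, 8, 16, 2, 0, 0, 4, 2, 0, 0, 0, 32, 2, 4, 2, 0, 4, 8, 0, 0, 0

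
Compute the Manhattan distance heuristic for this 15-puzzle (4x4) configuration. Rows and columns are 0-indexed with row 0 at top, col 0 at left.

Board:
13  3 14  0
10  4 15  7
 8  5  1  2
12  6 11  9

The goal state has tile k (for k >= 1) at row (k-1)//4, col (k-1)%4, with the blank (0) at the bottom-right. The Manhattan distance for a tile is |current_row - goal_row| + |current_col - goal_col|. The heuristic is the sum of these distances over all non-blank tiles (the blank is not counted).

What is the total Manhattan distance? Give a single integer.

Answer: 41

Derivation:
Tile 13: at (0,0), goal (3,0), distance |0-3|+|0-0| = 3
Tile 3: at (0,1), goal (0,2), distance |0-0|+|1-2| = 1
Tile 14: at (0,2), goal (3,1), distance |0-3|+|2-1| = 4
Tile 10: at (1,0), goal (2,1), distance |1-2|+|0-1| = 2
Tile 4: at (1,1), goal (0,3), distance |1-0|+|1-3| = 3
Tile 15: at (1,2), goal (3,2), distance |1-3|+|2-2| = 2
Tile 7: at (1,3), goal (1,2), distance |1-1|+|3-2| = 1
Tile 8: at (2,0), goal (1,3), distance |2-1|+|0-3| = 4
Tile 5: at (2,1), goal (1,0), distance |2-1|+|1-0| = 2
Tile 1: at (2,2), goal (0,0), distance |2-0|+|2-0| = 4
Tile 2: at (2,3), goal (0,1), distance |2-0|+|3-1| = 4
Tile 12: at (3,0), goal (2,3), distance |3-2|+|0-3| = 4
Tile 6: at (3,1), goal (1,1), distance |3-1|+|1-1| = 2
Tile 11: at (3,2), goal (2,2), distance |3-2|+|2-2| = 1
Tile 9: at (3,3), goal (2,0), distance |3-2|+|3-0| = 4
Sum: 3 + 1 + 4 + 2 + 3 + 2 + 1 + 4 + 2 + 4 + 4 + 4 + 2 + 1 + 4 = 41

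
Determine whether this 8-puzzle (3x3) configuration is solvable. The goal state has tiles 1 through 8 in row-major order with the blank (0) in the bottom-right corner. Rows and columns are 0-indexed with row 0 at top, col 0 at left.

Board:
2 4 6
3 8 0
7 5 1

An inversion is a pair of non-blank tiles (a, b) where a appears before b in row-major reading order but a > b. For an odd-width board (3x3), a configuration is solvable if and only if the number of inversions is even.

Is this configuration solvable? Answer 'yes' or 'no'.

Inversions (pairs i<j in row-major order where tile[i] > tile[j] > 0): 13
13 is odd, so the puzzle is not solvable.

Answer: no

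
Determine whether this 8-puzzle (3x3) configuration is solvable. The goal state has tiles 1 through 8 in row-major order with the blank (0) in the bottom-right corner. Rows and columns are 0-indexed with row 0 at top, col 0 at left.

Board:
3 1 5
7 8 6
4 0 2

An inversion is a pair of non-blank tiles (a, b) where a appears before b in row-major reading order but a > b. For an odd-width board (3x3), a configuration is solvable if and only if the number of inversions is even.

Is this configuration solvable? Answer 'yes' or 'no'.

Inversions (pairs i<j in row-major order where tile[i] > tile[j] > 0): 13
13 is odd, so the puzzle is not solvable.

Answer: no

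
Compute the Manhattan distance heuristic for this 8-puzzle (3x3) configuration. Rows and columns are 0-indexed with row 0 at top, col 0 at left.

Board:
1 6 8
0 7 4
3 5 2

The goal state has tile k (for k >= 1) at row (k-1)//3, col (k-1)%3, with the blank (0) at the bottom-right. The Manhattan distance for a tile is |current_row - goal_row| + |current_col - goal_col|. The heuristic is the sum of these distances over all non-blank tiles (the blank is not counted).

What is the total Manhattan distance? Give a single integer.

Tile 1: (0,0)->(0,0) = 0
Tile 6: (0,1)->(1,2) = 2
Tile 8: (0,2)->(2,1) = 3
Tile 7: (1,1)->(2,0) = 2
Tile 4: (1,2)->(1,0) = 2
Tile 3: (2,0)->(0,2) = 4
Tile 5: (2,1)->(1,1) = 1
Tile 2: (2,2)->(0,1) = 3
Sum: 0 + 2 + 3 + 2 + 2 + 4 + 1 + 3 = 17

Answer: 17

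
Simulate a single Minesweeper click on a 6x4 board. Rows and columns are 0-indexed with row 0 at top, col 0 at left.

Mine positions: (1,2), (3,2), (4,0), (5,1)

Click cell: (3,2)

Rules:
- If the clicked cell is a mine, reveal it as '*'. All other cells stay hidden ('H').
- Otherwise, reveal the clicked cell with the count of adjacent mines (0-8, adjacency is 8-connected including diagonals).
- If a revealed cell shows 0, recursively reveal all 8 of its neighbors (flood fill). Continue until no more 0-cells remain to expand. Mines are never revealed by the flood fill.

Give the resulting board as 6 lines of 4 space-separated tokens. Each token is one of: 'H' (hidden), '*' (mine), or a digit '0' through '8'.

H H H H
H H H H
H H H H
H H * H
H H H H
H H H H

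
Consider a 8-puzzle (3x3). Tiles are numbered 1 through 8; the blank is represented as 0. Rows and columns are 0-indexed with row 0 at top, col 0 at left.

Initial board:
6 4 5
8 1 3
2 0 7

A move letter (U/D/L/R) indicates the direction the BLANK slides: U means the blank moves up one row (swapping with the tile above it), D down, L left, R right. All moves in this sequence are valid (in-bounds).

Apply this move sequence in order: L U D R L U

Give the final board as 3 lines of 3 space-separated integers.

After move 1 (L):
6 4 5
8 1 3
0 2 7

After move 2 (U):
6 4 5
0 1 3
8 2 7

After move 3 (D):
6 4 5
8 1 3
0 2 7

After move 4 (R):
6 4 5
8 1 3
2 0 7

After move 5 (L):
6 4 5
8 1 3
0 2 7

After move 6 (U):
6 4 5
0 1 3
8 2 7

Answer: 6 4 5
0 1 3
8 2 7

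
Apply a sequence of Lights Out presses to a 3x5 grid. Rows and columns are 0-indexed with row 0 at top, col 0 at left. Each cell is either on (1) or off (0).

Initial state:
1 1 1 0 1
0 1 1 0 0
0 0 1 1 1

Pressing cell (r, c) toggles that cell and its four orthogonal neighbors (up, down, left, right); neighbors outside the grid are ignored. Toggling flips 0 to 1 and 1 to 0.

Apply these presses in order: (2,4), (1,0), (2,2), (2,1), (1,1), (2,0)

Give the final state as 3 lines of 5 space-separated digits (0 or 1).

After press 1 at (2,4):
1 1 1 0 1
0 1 1 0 1
0 0 1 0 0

After press 2 at (1,0):
0 1 1 0 1
1 0 1 0 1
1 0 1 0 0

After press 3 at (2,2):
0 1 1 0 1
1 0 0 0 1
1 1 0 1 0

After press 4 at (2,1):
0 1 1 0 1
1 1 0 0 1
0 0 1 1 0

After press 5 at (1,1):
0 0 1 0 1
0 0 1 0 1
0 1 1 1 0

After press 6 at (2,0):
0 0 1 0 1
1 0 1 0 1
1 0 1 1 0

Answer: 0 0 1 0 1
1 0 1 0 1
1 0 1 1 0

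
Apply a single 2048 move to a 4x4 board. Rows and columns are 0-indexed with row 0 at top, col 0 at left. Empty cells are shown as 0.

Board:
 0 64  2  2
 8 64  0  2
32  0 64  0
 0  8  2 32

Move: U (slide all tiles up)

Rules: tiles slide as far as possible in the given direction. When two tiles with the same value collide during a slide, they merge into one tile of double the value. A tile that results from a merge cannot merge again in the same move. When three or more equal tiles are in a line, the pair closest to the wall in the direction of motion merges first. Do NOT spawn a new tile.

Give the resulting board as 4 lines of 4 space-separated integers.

Answer:   8 128   2   4
 32   8  64  32
  0   0   2   0
  0   0   0   0

Derivation:
Slide up:
col 0: [0, 8, 32, 0] -> [8, 32, 0, 0]
col 1: [64, 64, 0, 8] -> [128, 8, 0, 0]
col 2: [2, 0, 64, 2] -> [2, 64, 2, 0]
col 3: [2, 2, 0, 32] -> [4, 32, 0, 0]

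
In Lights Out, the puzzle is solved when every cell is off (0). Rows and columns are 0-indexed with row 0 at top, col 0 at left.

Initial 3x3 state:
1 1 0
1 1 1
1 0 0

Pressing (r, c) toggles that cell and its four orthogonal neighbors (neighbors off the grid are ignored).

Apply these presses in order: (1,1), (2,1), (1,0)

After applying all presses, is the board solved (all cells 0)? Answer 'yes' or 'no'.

After press 1 at (1,1):
1 0 0
0 0 0
1 1 0

After press 2 at (2,1):
1 0 0
0 1 0
0 0 1

After press 3 at (1,0):
0 0 0
1 0 0
1 0 1

Lights still on: 3

Answer: no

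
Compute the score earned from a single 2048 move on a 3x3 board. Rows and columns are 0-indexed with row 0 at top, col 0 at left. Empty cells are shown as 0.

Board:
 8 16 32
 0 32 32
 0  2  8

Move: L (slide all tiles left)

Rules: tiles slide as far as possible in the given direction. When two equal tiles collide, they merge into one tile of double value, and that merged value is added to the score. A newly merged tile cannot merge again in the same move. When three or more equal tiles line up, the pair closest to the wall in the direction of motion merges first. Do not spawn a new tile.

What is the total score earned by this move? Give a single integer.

Answer: 64

Derivation:
Slide left:
row 0: [8, 16, 32] -> [8, 16, 32]  score +0 (running 0)
row 1: [0, 32, 32] -> [64, 0, 0]  score +64 (running 64)
row 2: [0, 2, 8] -> [2, 8, 0]  score +0 (running 64)
Board after move:
 8 16 32
64  0  0
 2  8  0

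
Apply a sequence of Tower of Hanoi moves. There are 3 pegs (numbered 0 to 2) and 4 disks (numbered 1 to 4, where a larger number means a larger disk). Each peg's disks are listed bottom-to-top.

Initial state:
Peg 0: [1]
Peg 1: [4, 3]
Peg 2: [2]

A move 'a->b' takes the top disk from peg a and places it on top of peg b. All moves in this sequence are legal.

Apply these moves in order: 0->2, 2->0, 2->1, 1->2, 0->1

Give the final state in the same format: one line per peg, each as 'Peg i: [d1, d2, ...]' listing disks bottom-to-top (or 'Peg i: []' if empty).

Answer: Peg 0: []
Peg 1: [4, 3, 1]
Peg 2: [2]

Derivation:
After move 1 (0->2):
Peg 0: []
Peg 1: [4, 3]
Peg 2: [2, 1]

After move 2 (2->0):
Peg 0: [1]
Peg 1: [4, 3]
Peg 2: [2]

After move 3 (2->1):
Peg 0: [1]
Peg 1: [4, 3, 2]
Peg 2: []

After move 4 (1->2):
Peg 0: [1]
Peg 1: [4, 3]
Peg 2: [2]

After move 5 (0->1):
Peg 0: []
Peg 1: [4, 3, 1]
Peg 2: [2]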